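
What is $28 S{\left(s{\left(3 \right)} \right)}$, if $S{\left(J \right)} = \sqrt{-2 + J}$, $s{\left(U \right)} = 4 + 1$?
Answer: $28 \sqrt{3} \approx 48.497$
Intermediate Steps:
$s{\left(U \right)} = 5$
$28 S{\left(s{\left(3 \right)} \right)} = 28 \sqrt{-2 + 5} = 28 \sqrt{3}$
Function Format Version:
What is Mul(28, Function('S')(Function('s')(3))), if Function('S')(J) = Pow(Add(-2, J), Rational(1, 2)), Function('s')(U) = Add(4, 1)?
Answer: Mul(28, Pow(3, Rational(1, 2))) ≈ 48.497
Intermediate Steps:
Function('s')(U) = 5
Mul(28, Function('S')(Function('s')(3))) = Mul(28, Pow(Add(-2, 5), Rational(1, 2))) = Mul(28, Pow(3, Rational(1, 2)))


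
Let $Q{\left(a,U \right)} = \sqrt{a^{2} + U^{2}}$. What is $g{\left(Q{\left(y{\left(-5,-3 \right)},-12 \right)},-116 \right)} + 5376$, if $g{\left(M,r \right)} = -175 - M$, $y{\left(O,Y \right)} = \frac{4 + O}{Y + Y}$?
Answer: $5201 - \frac{\sqrt{5185}}{6} \approx 5189.0$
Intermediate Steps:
$y{\left(O,Y \right)} = \frac{4 + O}{2 Y}$
$Q{\left(a,U \right)} = \sqrt{U^{2} + a^{2}}$
$g{\left(Q{\left(y{\left(-5,-3 \right)},-12 \right)},-116 \right)} + 5376 = \left(-175 - \sqrt{\left(-12\right)^{2} + \left(\frac{4 - 5}{2 \left(-3\right)}\right)^{2}}\right) + 5376 = \left(-175 - \sqrt{144 + \left(\frac{1}{2} \left(- \frac{1}{3}\right) \left(-1\right)\right)^{2}}\right) + 5376 = \left(-175 - \sqrt{144 + \left(\frac{1}{6}\right)^{2}}\right) + 5376 = \left(-175 - \sqrt{144 + \frac{1}{36}}\right) + 5376 = \left(-175 - \sqrt{\frac{5185}{36}}\right) + 5376 = \left(-175 - \frac{\sqrt{5185}}{6}\right) + 5376 = 5201 - \frac{\sqrt{5185}}{6}$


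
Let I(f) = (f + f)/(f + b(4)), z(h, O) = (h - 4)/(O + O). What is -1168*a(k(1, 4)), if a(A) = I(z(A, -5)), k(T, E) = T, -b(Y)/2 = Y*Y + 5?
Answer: 2336/139 ≈ 16.806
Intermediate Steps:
b(Y) = -10 - 2*Y² (b(Y) = -2*(Y*Y + 5) = -2*(Y² + 5) = -2*(5 + Y²) = -10 - 2*Y²)
z(h, O) = (-4 + h)/(2*O) (z(h, O) = (-4 + h)/((2*O)) = (-4 + h)*(1/(2*O)) = (-4 + h)/(2*O))
I(f) = 2*f/(-42 + f) (I(f) = (f + f)/(f + (-10 - 2*4²)) = (2*f)/(f + (-10 - 2*16)) = (2*f)/(f + (-10 - 32)) = (2*f)/(f - 42) = (2*f)/(-42 + f) = 2*f/(-42 + f))
a(A) = 2*(⅖ - A/10)/(-208/5 - A/10) (a(A) = 2*((½)*(-4 + A)/(-5))/(-42 + (½)*(-4 + A)/(-5)) = 2*((½)*(-⅕)*(-4 + A))/(-42 + (½)*(-⅕)*(-4 + A)) = 2*(⅖ - A/10)/(-42 + (⅖ - A/10)) = 2*(⅖ - A/10)/(-208/5 - A/10))
-1168*a(k(1, 4)) = -2336*(-4 + 1)/(416 + 1) = -2336*(-3)/417 = -1168*(-2/139) = 2336/139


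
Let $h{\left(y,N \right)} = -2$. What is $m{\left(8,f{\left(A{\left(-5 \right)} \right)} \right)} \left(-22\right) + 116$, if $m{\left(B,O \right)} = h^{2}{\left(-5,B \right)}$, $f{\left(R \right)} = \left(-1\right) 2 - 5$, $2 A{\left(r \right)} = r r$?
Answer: $28$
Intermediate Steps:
$A{\left(r \right)} = \frac{r^{2}}{2}$ ($A{\left(r \right)} = \frac{r r}{2} = \frac{r^{2}}{2}$)
$f{\left(R \right)} = -7$ ($f{\left(R \right)} = -2 - 5 = -7$)
$m{\left(B,O \right)} = 4$ ($m{\left(B,O \right)} = \left(-2\right)^{2} = 4$)
$m{\left(8,f{\left(A{\left(-5 \right)} \right)} \right)} \left(-22\right) + 116 = 4 \left(-22\right) + 116 = -88 + 116 = 28$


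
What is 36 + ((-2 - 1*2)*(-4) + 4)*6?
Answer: 156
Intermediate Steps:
36 + ((-2 - 1*2)*(-4) + 4)*6 = 36 + ((-2 - 2)*(-4) + 4)*6 = 36 + (-4*(-4) + 4)*6 = 36 + (16 + 4)*6 = 36 + 20*6 = 36 + 120 = 156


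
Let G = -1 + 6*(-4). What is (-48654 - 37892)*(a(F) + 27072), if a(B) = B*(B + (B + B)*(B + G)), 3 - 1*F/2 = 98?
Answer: 1337986274088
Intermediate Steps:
G = -25 (G = -1 - 24 = -25)
F = -190 (F = 6 - 2*98 = 6 - 196 = -190)
a(B) = B*(B + 2*B*(-25 + B)) (a(B) = B*(B + (B + B)*(B - 25)) = B*(B + (2*B)*(-25 + B)) = B*(B + 2*B*(-25 + B)))
(-48654 - 37892)*(a(F) + 27072) = (-48654 - 37892)*((-190)²*(-49 + 2*(-190)) + 27072) = -86546*(36100*(-49 - 380) + 27072) = -86546*(36100*(-429) + 27072) = -86546*(-15486900 + 27072) = -86546*(-15459828) = 1337986274088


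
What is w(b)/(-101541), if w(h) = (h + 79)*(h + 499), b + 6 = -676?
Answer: -36783/33847 ≈ -1.0867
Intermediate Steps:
b = -682 (b = -6 - 676 = -682)
w(h) = (79 + h)*(499 + h)
w(b)/(-101541) = (39421 + (-682)**2 + 578*(-682))/(-101541) = (39421 + 465124 - 394196)*(-1/101541) = 110349*(-1/101541) = -36783/33847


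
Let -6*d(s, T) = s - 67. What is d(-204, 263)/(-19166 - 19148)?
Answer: -271/229884 ≈ -0.0011789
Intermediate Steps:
d(s, T) = 67/6 - s/6 (d(s, T) = -(s - 67)/6 = -(-67 + s)/6 = 67/6 - s/6)
d(-204, 263)/(-19166 - 19148) = (67/6 - ⅙*(-204))/(-19166 - 19148) = (67/6 + 34)/(-38314) = (271/6)*(-1/38314) = -271/229884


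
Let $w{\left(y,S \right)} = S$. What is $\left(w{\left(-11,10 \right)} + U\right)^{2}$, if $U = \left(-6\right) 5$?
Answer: $400$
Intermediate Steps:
$U = -30$
$\left(w{\left(-11,10 \right)} + U\right)^{2} = \left(10 - 30\right)^{2} = \left(-20\right)^{2} = 400$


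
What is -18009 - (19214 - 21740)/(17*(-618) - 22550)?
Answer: -297654015/16528 ≈ -18009.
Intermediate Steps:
-18009 - (19214 - 21740)/(17*(-618) - 22550) = -18009 - (-2526)/(-10506 - 22550) = -18009 - (-2526)/(-33056) = -18009 - (-2526)*(-1)/33056 = -18009 - 1*1263/16528 = -18009 - 1263/16528 = -297654015/16528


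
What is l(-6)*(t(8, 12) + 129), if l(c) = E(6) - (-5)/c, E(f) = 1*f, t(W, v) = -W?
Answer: 3751/6 ≈ 625.17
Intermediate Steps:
E(f) = f
l(c) = 6 + 5/c (l(c) = 6 - (-5)/c = 6 + 5/c)
l(-6)*(t(8, 12) + 129) = (6 + 5/(-6))*(-1*8 + 129) = (6 + 5*(-1/6))*(-8 + 129) = (6 - 5/6)*121 = (31/6)*121 = 3751/6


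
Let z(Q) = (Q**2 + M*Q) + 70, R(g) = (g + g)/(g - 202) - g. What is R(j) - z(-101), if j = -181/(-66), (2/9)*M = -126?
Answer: -58623091931/867966 ≈ -67541.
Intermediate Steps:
M = -567 (M = (9/2)*(-126) = -567)
j = 181/66 (j = -181*(-1/66) = 181/66 ≈ 2.7424)
R(g) = -g + 2*g/(-202 + g) (R(g) = (2*g)/(-202 + g) - g = 2*g/(-202 + g) - g = -g + 2*g/(-202 + g))
z(Q) = 70 + Q**2 - 567*Q (z(Q) = (Q**2 - 567*Q) + 70 = 70 + Q**2 - 567*Q)
R(j) - z(-101) = 181*(204 - 1*181/66)/(66*(-202 + 181/66)) - (70 + (-101)**2 - 567*(-101)) = 181*(204 - 181/66)/(66*(-13151/66)) - (70 + 10201 + 57267) = (181/66)*(-66/13151)*(13283/66) - 1*67538 = -2404223/867966 - 67538 = -58623091931/867966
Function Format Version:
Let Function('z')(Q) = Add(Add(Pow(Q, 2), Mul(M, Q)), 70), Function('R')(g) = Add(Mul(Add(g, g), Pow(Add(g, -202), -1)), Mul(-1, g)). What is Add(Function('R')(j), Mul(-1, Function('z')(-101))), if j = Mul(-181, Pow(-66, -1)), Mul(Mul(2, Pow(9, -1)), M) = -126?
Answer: Rational(-58623091931, 867966) ≈ -67541.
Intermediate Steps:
M = -567 (M = Mul(Rational(9, 2), -126) = -567)
j = Rational(181, 66) (j = Mul(-181, Rational(-1, 66)) = Rational(181, 66) ≈ 2.7424)
Function('R')(g) = Add(Mul(-1, g), Mul(2, g, Pow(Add(-202, g), -1))) (Function('R')(g) = Add(Mul(Mul(2, g), Pow(Add(-202, g), -1)), Mul(-1, g)) = Add(Mul(2, g, Pow(Add(-202, g), -1)), Mul(-1, g)) = Add(Mul(-1, g), Mul(2, g, Pow(Add(-202, g), -1))))
Function('z')(Q) = Add(70, Pow(Q, 2), Mul(-567, Q)) (Function('z')(Q) = Add(Add(Pow(Q, 2), Mul(-567, Q)), 70) = Add(70, Pow(Q, 2), Mul(-567, Q)))
Add(Function('R')(j), Mul(-1, Function('z')(-101))) = Add(Mul(Rational(181, 66), Pow(Add(-202, Rational(181, 66)), -1), Add(204, Mul(-1, Rational(181, 66)))), Mul(-1, Add(70, Pow(-101, 2), Mul(-567, -101)))) = Add(Mul(Rational(181, 66), Pow(Rational(-13151, 66), -1), Add(204, Rational(-181, 66))), Mul(-1, Add(70, 10201, 57267))) = Add(Mul(Rational(181, 66), Rational(-66, 13151), Rational(13283, 66)), Mul(-1, 67538)) = Add(Rational(-2404223, 867966), -67538) = Rational(-58623091931, 867966)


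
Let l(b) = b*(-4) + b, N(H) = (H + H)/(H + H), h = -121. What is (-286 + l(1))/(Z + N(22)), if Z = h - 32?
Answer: 289/152 ≈ 1.9013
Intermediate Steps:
N(H) = 1 (N(H) = (2*H)/((2*H)) = (2*H)*(1/(2*H)) = 1)
Z = -153 (Z = -121 - 32 = -153)
l(b) = -3*b (l(b) = -4*b + b = -3*b)
(-286 + l(1))/(Z + N(22)) = (-286 - 3*1)/(-153 + 1) = (-286 - 3)/(-152) = -289*(-1/152) = 289/152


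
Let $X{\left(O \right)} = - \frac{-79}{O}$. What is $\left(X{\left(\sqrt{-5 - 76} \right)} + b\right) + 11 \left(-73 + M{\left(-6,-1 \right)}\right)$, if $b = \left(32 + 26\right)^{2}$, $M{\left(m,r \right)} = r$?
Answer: $2550 - \frac{79 i}{9} \approx 2550.0 - 8.7778 i$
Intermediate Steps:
$X{\left(O \right)} = \frac{79}{O}$
$b = 3364$ ($b = 58^{2} = 3364$)
$\left(X{\left(\sqrt{-5 - 76} \right)} + b\right) + 11 \left(-73 + M{\left(-6,-1 \right)}\right) = \left(\frac{79}{\sqrt{-5 - 76}} + 3364\right) + 11 \left(-73 - 1\right) = \left(\frac{79}{\sqrt{-81}} + 3364\right) + 11 \left(-74\right) = \left(\frac{79}{9 i} + 3364\right) - 814 = \left(79 \left(- \frac{i}{9}\right) + 3364\right) - 814 = \left(- \frac{79 i}{9} + 3364\right) - 814 = \left(3364 - \frac{79 i}{9}\right) - 814 = 2550 - \frac{79 i}{9}$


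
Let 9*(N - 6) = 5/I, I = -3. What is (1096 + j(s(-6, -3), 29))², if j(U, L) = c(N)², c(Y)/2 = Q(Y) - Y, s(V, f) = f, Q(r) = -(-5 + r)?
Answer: 859603413904/531441 ≈ 1.6175e+6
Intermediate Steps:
Q(r) = 5 - r
N = 157/27 (N = 6 + (5/(-3))/9 = 6 + (5*(-⅓))/9 = 6 + (⅑)*(-5/3) = 6 - 5/27 = 157/27 ≈ 5.8148)
c(Y) = 10 - 4*Y (c(Y) = 2*((5 - Y) - Y) = 2*(5 - 2*Y) = 10 - 4*Y)
j(U, L) = 128164/729 (j(U, L) = (10 - 4*157/27)² = (10 - 628/27)² = (-358/27)² = 128164/729)
(1096 + j(s(-6, -3), 29))² = (1096 + 128164/729)² = (927148/729)² = 859603413904/531441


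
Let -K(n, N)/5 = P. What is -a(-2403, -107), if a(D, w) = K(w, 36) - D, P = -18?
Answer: -2493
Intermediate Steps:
K(n, N) = 90 (K(n, N) = -5*(-18) = 90)
a(D, w) = 90 - D
-a(-2403, -107) = -(90 - 1*(-2403)) = -(90 + 2403) = -1*2493 = -2493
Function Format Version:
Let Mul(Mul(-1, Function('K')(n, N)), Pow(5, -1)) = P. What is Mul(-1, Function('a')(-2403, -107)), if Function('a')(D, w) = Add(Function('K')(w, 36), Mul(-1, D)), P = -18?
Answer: -2493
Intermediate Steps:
Function('K')(n, N) = 90 (Function('K')(n, N) = Mul(-5, -18) = 90)
Function('a')(D, w) = Add(90, Mul(-1, D))
Mul(-1, Function('a')(-2403, -107)) = Mul(-1, Add(90, Mul(-1, -2403))) = Mul(-1, Add(90, 2403)) = Mul(-1, 2493) = -2493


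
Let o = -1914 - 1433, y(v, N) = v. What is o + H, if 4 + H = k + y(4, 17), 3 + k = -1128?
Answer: -4478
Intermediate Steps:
k = -1131 (k = -3 - 1128 = -1131)
H = -1131 (H = -4 + (-1131 + 4) = -4 - 1127 = -1131)
o = -3347
o + H = -3347 - 1131 = -4478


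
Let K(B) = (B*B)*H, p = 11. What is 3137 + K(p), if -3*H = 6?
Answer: 2895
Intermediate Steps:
H = -2 (H = -⅓*6 = -2)
K(B) = -2*B² (K(B) = (B*B)*(-2) = B²*(-2) = -2*B²)
3137 + K(p) = 3137 - 2*11² = 3137 - 2*121 = 3137 - 242 = 2895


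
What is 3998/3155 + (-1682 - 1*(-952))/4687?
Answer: 16435476/14787485 ≈ 1.1114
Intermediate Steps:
3998/3155 + (-1682 - 1*(-952))/4687 = 3998*(1/3155) + (-1682 + 952)*(1/4687) = 3998/3155 - 730*1/4687 = 3998/3155 - 730/4687 = 16435476/14787485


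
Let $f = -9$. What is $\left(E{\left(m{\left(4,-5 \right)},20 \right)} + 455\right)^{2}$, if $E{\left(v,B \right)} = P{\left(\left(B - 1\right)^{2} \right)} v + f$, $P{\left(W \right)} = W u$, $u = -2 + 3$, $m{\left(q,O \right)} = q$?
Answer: $3572100$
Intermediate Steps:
$u = 1$
$P{\left(W \right)} = W$ ($P{\left(W \right)} = W 1 = W$)
$E{\left(v,B \right)} = -9 + v \left(-1 + B\right)^{2}$ ($E{\left(v,B \right)} = \left(B - 1\right)^{2} v - 9 = \left(-1 + B\right)^{2} v - 9 = v \left(-1 + B\right)^{2} - 9 = -9 + v \left(-1 + B\right)^{2}$)
$\left(E{\left(m{\left(4,-5 \right)},20 \right)} + 455\right)^{2} = \left(\left(-9 + 4 \left(-1 + 20\right)^{2}\right) + 455\right)^{2} = \left(\left(-9 + 4 \cdot 19^{2}\right) + 455\right)^{2} = \left(\left(-9 + 4 \cdot 361\right) + 455\right)^{2} = \left(\left(-9 + 1444\right) + 455\right)^{2} = \left(1435 + 455\right)^{2} = 1890^{2} = 3572100$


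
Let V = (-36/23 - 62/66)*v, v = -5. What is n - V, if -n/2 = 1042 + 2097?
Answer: -4774507/759 ≈ -6290.5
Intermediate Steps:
n = -6278 (n = -2*(1042 + 2097) = -2*3139 = -6278)
V = 9505/759 (V = (-36/23 - 62/66)*(-5) = (-36*1/23 - 62*1/66)*(-5) = (-36/23 - 31/33)*(-5) = -1901/759*(-5) = 9505/759 ≈ 12.523)
n - V = -6278 - 1*9505/759 = -6278 - 9505/759 = -4774507/759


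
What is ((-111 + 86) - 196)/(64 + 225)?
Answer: -13/17 ≈ -0.76471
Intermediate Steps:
((-111 + 86) - 196)/(64 + 225) = (-25 - 196)/289 = -221*1/289 = -13/17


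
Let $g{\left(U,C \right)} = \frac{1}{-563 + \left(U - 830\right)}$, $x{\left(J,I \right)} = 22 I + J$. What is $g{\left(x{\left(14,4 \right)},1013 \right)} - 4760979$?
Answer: $- \frac{6146423890}{1291} \approx -4.761 \cdot 10^{6}$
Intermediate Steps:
$x{\left(J,I \right)} = J + 22 I$
$g{\left(U,C \right)} = \frac{1}{-1393 + U}$ ($g{\left(U,C \right)} = \frac{1}{-563 + \left(U - 830\right)} = \frac{1}{-563 + \left(-830 + U\right)} = \frac{1}{-1393 + U}$)
$g{\left(x{\left(14,4 \right)},1013 \right)} - 4760979 = \frac{1}{-1393 + \left(14 + 22 \cdot 4\right)} - 4760979 = \frac{1}{-1393 + \left(14 + 88\right)} - 4760979 = \frac{1}{-1393 + 102} - 4760979 = \frac{1}{-1291} - 4760979 = - \frac{1}{1291} - 4760979 = - \frac{6146423890}{1291}$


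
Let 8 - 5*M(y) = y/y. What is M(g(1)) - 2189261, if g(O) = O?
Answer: -10946298/5 ≈ -2.1893e+6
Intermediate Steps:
M(y) = 7/5 (M(y) = 8/5 - y/(5*y) = 8/5 - ⅕*1 = 8/5 - ⅕ = 7/5)
M(g(1)) - 2189261 = 7/5 - 2189261 = -10946298/5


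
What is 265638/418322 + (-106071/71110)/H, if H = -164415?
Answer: 517627417232927/815138808501550 ≈ 0.63502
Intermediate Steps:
265638/418322 + (-106071/71110)/H = 265638/418322 - 106071/71110/(-164415) = 265638*(1/418322) - 106071*1/71110*(-1/164415) = 132819/209161 - 106071/71110*(-1/164415) = 132819/209161 + 35357/3897183550 = 517627417232927/815138808501550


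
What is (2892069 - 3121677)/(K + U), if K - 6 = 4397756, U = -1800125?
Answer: -76536/865879 ≈ -0.088391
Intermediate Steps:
K = 4397762 (K = 6 + 4397756 = 4397762)
(2892069 - 3121677)/(K + U) = (2892069 - 3121677)/(4397762 - 1800125) = -229608/2597637 = -229608*1/2597637 = -76536/865879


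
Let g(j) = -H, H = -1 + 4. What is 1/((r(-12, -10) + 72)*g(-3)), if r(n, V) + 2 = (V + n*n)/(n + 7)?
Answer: -5/648 ≈ -0.0077161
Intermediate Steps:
H = 3
r(n, V) = -2 + (V + n²)/(7 + n) (r(n, V) = -2 + (V + n*n)/(n + 7) = -2 + (V + n²)/(7 + n))
g(j) = -3 (g(j) = -1*3 = -3)
1/((r(-12, -10) + 72)*g(-3)) = 1/(((-14 - 10 + (-12)² - 2*(-12))/(7 - 12) + 72)*(-3)) = 1/(((-14 - 10 + 144 + 24)/(-5) + 72)*(-3)) = 1/((-⅕*144 + 72)*(-3)) = 1/((-144/5 + 72)*(-3)) = 1/((216/5)*(-3)) = 1/(-648/5) = -5/648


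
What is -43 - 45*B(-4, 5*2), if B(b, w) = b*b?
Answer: -763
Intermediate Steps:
B(b, w) = b**2
-43 - 45*B(-4, 5*2) = -43 - 45*(-4)**2 = -43 - 45*16 = -43 - 720 = -763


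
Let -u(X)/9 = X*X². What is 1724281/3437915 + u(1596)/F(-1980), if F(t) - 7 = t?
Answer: 9675935502262721/521769715 ≈ 1.8544e+7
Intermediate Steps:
u(X) = -9*X³ (u(X) = -9*X*X² = -9*X³)
F(t) = 7 + t
1724281/3437915 + u(1596)/F(-1980) = 1724281/3437915 + (-9*1596³)/(7 - 1980) = 1724281*(1/3437915) - 9*4065356736/(-1973) = 132637/264455 - 36588210624*(-1/1973) = 132637/264455 + 36588210624/1973 = 9675935502262721/521769715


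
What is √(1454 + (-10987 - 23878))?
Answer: I*√33411 ≈ 182.79*I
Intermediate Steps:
√(1454 + (-10987 - 23878)) = √(1454 - 34865) = √(-33411) = I*√33411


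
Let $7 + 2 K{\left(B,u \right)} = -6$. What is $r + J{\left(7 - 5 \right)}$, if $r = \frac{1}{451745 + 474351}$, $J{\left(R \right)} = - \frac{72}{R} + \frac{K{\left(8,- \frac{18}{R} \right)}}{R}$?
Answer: $- \frac{36349267}{926096} \approx -39.25$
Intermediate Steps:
$K{\left(B,u \right)} = - \frac{13}{2}$ ($K{\left(B,u \right)} = - \frac{7}{2} + \frac{1}{2} \left(-6\right) = - \frac{7}{2} - 3 = - \frac{13}{2}$)
$J{\left(R \right)} = - \frac{157}{2 R}$ ($J{\left(R \right)} = - \frac{72}{R} - \frac{13}{2 R} = - \frac{157}{2 R}$)
$r = \frac{1}{926096} \approx 1.0798 \cdot 10^{-6}$
$r + J{\left(7 - 5 \right)} = \frac{1}{926096} - \frac{157}{2 \left(7 - 5\right)} = \frac{1}{926096} - \frac{157}{2 \cdot 2} = \frac{1}{926096} - \frac{157}{4} = - \frac{36349267}{926096}$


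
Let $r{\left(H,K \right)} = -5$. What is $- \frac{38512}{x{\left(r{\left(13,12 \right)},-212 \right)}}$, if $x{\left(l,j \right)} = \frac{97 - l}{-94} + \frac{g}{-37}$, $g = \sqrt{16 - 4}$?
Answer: $\frac{42125619472}{1178087} - \frac{6295402592 \sqrt{3}}{3534261} \approx 32672.0$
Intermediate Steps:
$g = 2 \sqrt{3}$ ($g = \sqrt{12} = 2 \sqrt{3} \approx 3.4641$)
$x{\left(l,j \right)} = - \frac{97}{94} - \frac{2 \sqrt{3}}{37} + \frac{l}{94}$ ($x{\left(l,j \right)} = \frac{97 - l}{-94} + \frac{2 \sqrt{3}}{-37} = \left(97 - l\right) \left(- \frac{1}{94}\right) + 2 \sqrt{3} \left(- \frac{1}{37}\right) = \left(- \frac{97}{94} + \frac{l}{94}\right) - \frac{2 \sqrt{3}}{37} = - \frac{97}{94} - \frac{2 \sqrt{3}}{37} + \frac{l}{94}$)
$- \frac{38512}{x{\left(r{\left(13,12 \right)},-212 \right)}} = - \frac{38512}{- \frac{97}{94} - \frac{2 \sqrt{3}}{37} + \frac{1}{94} \left(-5\right)} = - \frac{38512}{- \frac{97}{94} - \frac{2 \sqrt{3}}{37} - \frac{5}{94}} = - \frac{38512}{- \frac{51}{47} - \frac{2 \sqrt{3}}{37}}$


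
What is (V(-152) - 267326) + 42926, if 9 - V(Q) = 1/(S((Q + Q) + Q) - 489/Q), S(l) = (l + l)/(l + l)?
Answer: -143834783/641 ≈ -2.2439e+5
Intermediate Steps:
S(l) = 1 (S(l) = (2*l)/((2*l)) = (2*l)*(1/(2*l)) = 1)
V(Q) = 9 - 1/(1 - 489/Q)
(V(-152) - 267326) + 42926 = ((-4401 + 8*(-152))/(-489 - 152) - 267326) + 42926 = ((-4401 - 1216)/(-641) - 267326) + 42926 = (-1/641*(-5617) - 267326) + 42926 = (5617/641 - 267326) + 42926 = -171350349/641 + 42926 = -143834783/641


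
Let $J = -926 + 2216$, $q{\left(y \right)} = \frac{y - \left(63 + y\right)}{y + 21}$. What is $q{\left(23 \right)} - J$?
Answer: $- \frac{56823}{44} \approx -1291.4$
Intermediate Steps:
$q{\left(y \right)} = - \frac{63}{21 + y}$
$J = 1290$
$q{\left(23 \right)} - J = - \frac{63}{21 + 23} - 1290 = - \frac{63}{44} - 1290 = - \frac{56823}{44}$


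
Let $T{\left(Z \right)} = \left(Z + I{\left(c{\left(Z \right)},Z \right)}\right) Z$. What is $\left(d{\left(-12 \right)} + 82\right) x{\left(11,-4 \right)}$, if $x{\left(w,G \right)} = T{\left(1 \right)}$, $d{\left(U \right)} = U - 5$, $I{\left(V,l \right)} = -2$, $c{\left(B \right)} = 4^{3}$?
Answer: $-65$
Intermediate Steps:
$c{\left(B \right)} = 64$
$T{\left(Z \right)} = Z \left(-2 + Z\right)$ ($T{\left(Z \right)} = \left(Z - 2\right) Z = \left(-2 + Z\right) Z = Z \left(-2 + Z\right)$)
$d{\left(U \right)} = -5 + U$
$x{\left(w,G \right)} = -1$ ($x{\left(w,G \right)} = 1 \left(-2 + 1\right) = 1 \left(-1\right) = -1$)
$\left(d{\left(-12 \right)} + 82\right) x{\left(11,-4 \right)} = \left(\left(-5 - 12\right) + 82\right) \left(-1\right) = \left(-17 + 82\right) \left(-1\right) = 65 \left(-1\right) = -65$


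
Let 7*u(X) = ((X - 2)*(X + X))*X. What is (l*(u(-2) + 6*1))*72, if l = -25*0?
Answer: 0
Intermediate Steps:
u(X) = 2*X²*(-2 + X)/7 (u(X) = (((X - 2)*(X + X))*X)/7 = (((-2 + X)*(2*X))*X)/7 = ((2*X*(-2 + X))*X)/7 = (2*X²*(-2 + X))/7 = 2*X²*(-2 + X)/7)
l = 0
(l*(u(-2) + 6*1))*72 = (0*((2/7)*(-2)²*(-2 - 2) + 6*1))*72 = (0*((2/7)*4*(-4) + 6))*72 = (0*(-32/7 + 6))*72 = (0*(10/7))*72 = 0*72 = 0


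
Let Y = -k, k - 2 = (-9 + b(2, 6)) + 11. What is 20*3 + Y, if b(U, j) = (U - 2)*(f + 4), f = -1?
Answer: 56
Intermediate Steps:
b(U, j) = -6 + 3*U (b(U, j) = (U - 2)*(-1 + 4) = (-2 + U)*3 = -6 + 3*U)
k = 4 (k = 2 + ((-9 + (-6 + 3*2)) + 11) = 2 + ((-9 + (-6 + 6)) + 11) = 2 + ((-9 + 0) + 11) = 2 + (-9 + 11) = 2 + 2 = 4)
Y = -4 (Y = -1*4 = -4)
20*3 + Y = 20*3 - 4 = 60 - 4 = 56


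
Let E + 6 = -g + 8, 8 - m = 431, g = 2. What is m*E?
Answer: 0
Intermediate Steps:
m = -423 (m = 8 - 1*431 = 8 - 431 = -423)
E = 0 (E = -6 + (-1*2 + 8) = -6 + (-2 + 8) = -6 + 6 = 0)
m*E = -423*0 = 0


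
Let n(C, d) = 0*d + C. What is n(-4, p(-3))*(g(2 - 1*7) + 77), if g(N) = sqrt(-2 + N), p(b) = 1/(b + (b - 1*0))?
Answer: -308 - 4*I*sqrt(7) ≈ -308.0 - 10.583*I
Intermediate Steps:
p(b) = 1/(2*b) (p(b) = 1/(b + (b + 0)) = 1/(b + b) = 1/(2*b))
n(C, d) = C (n(C, d) = 0 + C = C)
n(-4, p(-3))*(g(2 - 1*7) + 77) = -4*(sqrt(-2 + (2 - 1*7)) + 77) = -4*(sqrt(-2 + (2 - 7)) + 77) = -4*(sqrt(-2 - 5) + 77) = -4*(sqrt(-7) + 77) = -4*(I*sqrt(7) + 77) = -4*(77 + I*sqrt(7)) = -308 - 4*I*sqrt(7)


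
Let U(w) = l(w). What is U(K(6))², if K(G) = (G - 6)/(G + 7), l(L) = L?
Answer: 0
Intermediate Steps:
K(G) = (-6 + G)/(7 + G)
U(w) = w
U(K(6))² = ((-6 + 6)/(7 + 6))² = (0/13)² = ((1/13)*0)² = 0² = 0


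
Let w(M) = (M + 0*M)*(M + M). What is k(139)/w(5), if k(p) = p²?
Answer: 19321/50 ≈ 386.42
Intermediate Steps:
w(M) = 2*M² (w(M) = (M + 0)*(2*M) = M*(2*M) = 2*M²)
k(139)/w(5) = 139²/((2*5²)) = 19321/((2*25)) = 19321/50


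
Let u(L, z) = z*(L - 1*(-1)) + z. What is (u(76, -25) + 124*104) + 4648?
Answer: 15594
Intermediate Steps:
u(L, z) = z + z*(1 + L) (u(L, z) = z*(L + 1) + z = z*(1 + L) + z = z + z*(1 + L))
(u(76, -25) + 124*104) + 4648 = (-25*(2 + 76) + 124*104) + 4648 = (-25*78 + 12896) + 4648 = (-1950 + 12896) + 4648 = 10946 + 4648 = 15594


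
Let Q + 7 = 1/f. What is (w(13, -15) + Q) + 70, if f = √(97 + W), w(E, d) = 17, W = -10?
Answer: 80 + √87/87 ≈ 80.107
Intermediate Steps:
f = √87 (f = √(97 - 10) = √87 ≈ 9.3274)
Q = -7 + √87/87 (Q = -7 + 1/(√87) = -7 + √87/87 ≈ -6.8928)
(w(13, -15) + Q) + 70 = (17 + (-7 + √87/87)) + 70 = (10 + √87/87) + 70 = 80 + √87/87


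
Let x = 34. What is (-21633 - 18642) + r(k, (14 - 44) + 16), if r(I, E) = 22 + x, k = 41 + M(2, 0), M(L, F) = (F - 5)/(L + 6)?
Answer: -40219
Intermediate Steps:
M(L, F) = (-5 + F)/(6 + L)
k = 323/8 (k = 41 + (-5 + 0)/(6 + 2) = 41 - 5/8 = 323/8 ≈ 40.375)
r(I, E) = 56 (r(I, E) = 22 + 34 = 56)
(-21633 - 18642) + r(k, (14 - 44) + 16) = (-21633 - 18642) + 56 = -40275 + 56 = -40219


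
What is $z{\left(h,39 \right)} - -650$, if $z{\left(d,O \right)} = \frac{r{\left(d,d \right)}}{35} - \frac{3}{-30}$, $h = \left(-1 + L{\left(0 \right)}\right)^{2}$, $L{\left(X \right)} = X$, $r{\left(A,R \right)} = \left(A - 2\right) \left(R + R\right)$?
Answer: $\frac{45503}{70} \approx 650.04$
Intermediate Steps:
$r{\left(A,R \right)} = 2 R \left(-2 + A\right)$ ($r{\left(A,R \right)} = \left(-2 + A\right) 2 R = 2 R \left(-2 + A\right)$)
$h = 1$ ($h = \left(-1 + 0\right)^{2} = \left(-1\right)^{2} = 1$)
$z{\left(d,O \right)} = \frac{1}{10} + \frac{2 d \left(-2 + d\right)}{35}$ ($z{\left(d,O \right)} = \frac{2 d \left(-2 + d\right)}{35} - \frac{3}{-30} = 2 d \left(-2 + d\right) \frac{1}{35} - - \frac{1}{10} = \frac{2 d \left(-2 + d\right)}{35} + \frac{1}{10} = \frac{1}{10} + \frac{2 d \left(-2 + d\right)}{35}$)
$z{\left(h,39 \right)} - -650 = \left(\frac{1}{10} + \frac{2}{35} \cdot 1 \left(-2 + 1\right)\right) - -650 = \left(\frac{1}{10} + \frac{2}{35} \cdot 1 \left(-1\right)\right) + 650 = \left(\frac{1}{10} - \frac{2}{35}\right) + 650 = \frac{3}{70} + 650 = \frac{45503}{70}$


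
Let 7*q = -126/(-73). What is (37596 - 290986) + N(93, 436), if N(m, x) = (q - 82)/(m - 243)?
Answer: -1387307266/5475 ≈ -2.5339e+5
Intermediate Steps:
q = 18/73 (q = (-126/(-73))/7 = (-126*(-1/73))/7 = (⅐)*(126/73) = 18/73 ≈ 0.24658)
N(m, x) = -5968/(73*(-243 + m)) (N(m, x) = (18/73 - 82)/(m - 243) = -5968/(73*(-243 + m)))
(37596 - 290986) + N(93, 436) = (37596 - 290986) - 5968/(-17739 + 73*93) = -253390 - 5968/(-17739 + 6789) = -253390 - 5968/(-10950) = -253390 - 5968*(-1/10950) = -253390 + 2984/5475 = -1387307266/5475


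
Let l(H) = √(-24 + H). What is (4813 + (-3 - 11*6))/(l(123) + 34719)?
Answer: 27451156/200901477 - 2372*√11/200901477 ≈ 0.13660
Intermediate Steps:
(4813 + (-3 - 11*6))/(l(123) + 34719) = (4813 + (-3 - 11*6))/(√(-24 + 123) + 34719) = (4813 + (-3 - 66))/(√99 + 34719) = (4813 - 69)/(3*√11 + 34719) = 4744/(34719 + 3*√11)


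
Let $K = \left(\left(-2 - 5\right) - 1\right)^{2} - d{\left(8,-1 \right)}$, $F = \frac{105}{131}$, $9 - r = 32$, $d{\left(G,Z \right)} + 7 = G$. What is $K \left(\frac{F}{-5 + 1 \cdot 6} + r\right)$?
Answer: $- \frac{183204}{131} \approx -1398.5$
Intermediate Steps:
$d{\left(G,Z \right)} = -7 + G$
$r = -23$ ($r = 9 - 32 = -23$)
$F = \frac{105}{131}$ ($F = 105 \cdot \frac{1}{131} = \frac{105}{131} \approx 0.80153$)
$K = 63$ ($K = \left(\left(-2 - 5\right) - 1\right)^{2} - \left(-7 + 8\right) = \left(-7 - 1\right)^{2} - 1 = \left(-8\right)^{2} - 1 = 64 - 1 = 63$)
$K \left(\frac{F}{-5 + 1 \cdot 6} + r\right) = 63 \left(\frac{105}{131 \left(-5 + 1 \cdot 6\right)} - 23\right) = 63 \left(\frac{105}{131 \left(-5 + 6\right)} - 23\right) = 63 \left(\frac{105}{131 \cdot 1} - 23\right) = 63 \left(\frac{105}{131} \cdot 1 - 23\right) = 63 \left(\frac{105}{131} - 23\right) = 63 \left(- \frac{2908}{131}\right) = - \frac{183204}{131}$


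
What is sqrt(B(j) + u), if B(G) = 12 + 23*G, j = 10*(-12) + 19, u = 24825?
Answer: sqrt(22514) ≈ 150.05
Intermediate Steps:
j = -101 (j = -120 + 19 = -101)
sqrt(B(j) + u) = sqrt((12 + 23*(-101)) + 24825) = sqrt((12 - 2323) + 24825) = sqrt(-2311 + 24825) = sqrt(22514)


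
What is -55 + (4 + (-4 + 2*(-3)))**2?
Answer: -19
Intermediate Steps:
-55 + (4 + (-4 + 2*(-3)))**2 = -55 + (4 + (-4 - 6))**2 = -55 + (4 - 10)**2 = -55 + (-6)**2 = -55 + 36 = -19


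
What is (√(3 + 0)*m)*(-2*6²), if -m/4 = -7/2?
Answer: -1008*√3 ≈ -1745.9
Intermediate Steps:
m = 14 (m = -(-28)/2 = -4*(-7/2) = 14)
(√(3 + 0)*m)*(-2*6²) = (√(3 + 0)*14)*(-2*6²) = (√3*14)*(-2*36) = (14*√3)*(-72) = -1008*√3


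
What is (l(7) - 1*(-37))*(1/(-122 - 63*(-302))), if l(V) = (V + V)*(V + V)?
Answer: 233/55870 ≈ 0.0041704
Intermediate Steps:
l(V) = 4*V**2 (l(V) = (2*V)*(2*V) = 4*V**2)
(l(7) - 1*(-37))*(1/(-122 - 63*(-302))) = (4*7**2 - 1*(-37))*(1/(-122 - 63*(-302))) = (4*49 + 37)*(-1/302/(-185)) = (196 + 37)*(-1/185*(-1/302)) = 233*(1/55870) = 233/55870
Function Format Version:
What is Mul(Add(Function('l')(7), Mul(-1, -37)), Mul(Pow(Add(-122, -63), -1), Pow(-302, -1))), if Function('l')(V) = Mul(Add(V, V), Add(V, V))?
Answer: Rational(233, 55870) ≈ 0.0041704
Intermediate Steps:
Function('l')(V) = Mul(4, Pow(V, 2)) (Function('l')(V) = Mul(Mul(2, V), Mul(2, V)) = Mul(4, Pow(V, 2)))
Mul(Add(Function('l')(7), Mul(-1, -37)), Mul(Pow(Add(-122, -63), -1), Pow(-302, -1))) = Mul(Add(Mul(4, Pow(7, 2)), Mul(-1, -37)), Mul(Pow(Add(-122, -63), -1), Pow(-302, -1))) = Mul(Add(Mul(4, 49), 37), Mul(Pow(-185, -1), Rational(-1, 302))) = Mul(Add(196, 37), Mul(Rational(-1, 185), Rational(-1, 302))) = Mul(233, Rational(1, 55870)) = Rational(233, 55870)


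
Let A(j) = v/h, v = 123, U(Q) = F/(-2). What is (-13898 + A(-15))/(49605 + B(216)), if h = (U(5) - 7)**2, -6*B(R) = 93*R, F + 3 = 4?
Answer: -1042186/3469275 ≈ -0.30040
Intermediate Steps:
F = 1 (F = -3 + 4 = 1)
U(Q) = -1/2 (U(Q) = 1/(-2) = 1*(-1/2) = -1/2)
B(R) = -31*R/2
h = 225/4 (h = (-1/2 - 7)**2 = (-15/2)**2 = 225/4 ≈ 56.250)
A(j) = 164/75 (A(j) = 123/(225/4) = 123*(4/225) = 164/75)
(-13898 + A(-15))/(49605 + B(216)) = (-13898 + 164/75)/(49605 - 31/2*216) = -1042186/(75*(49605 - 3348)) = -1042186/75/46257 = -1042186/75*1/46257 = -1042186/3469275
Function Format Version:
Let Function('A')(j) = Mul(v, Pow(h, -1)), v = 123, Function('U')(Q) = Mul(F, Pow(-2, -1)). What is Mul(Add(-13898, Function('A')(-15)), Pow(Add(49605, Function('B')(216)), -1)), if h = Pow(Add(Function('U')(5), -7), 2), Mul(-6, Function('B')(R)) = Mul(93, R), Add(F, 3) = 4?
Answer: Rational(-1042186, 3469275) ≈ -0.30040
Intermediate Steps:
F = 1 (F = Add(-3, 4) = 1)
Function('U')(Q) = Rational(-1, 2) (Function('U')(Q) = Mul(1, Pow(-2, -1)) = Mul(1, Rational(-1, 2)) = Rational(-1, 2))
Function('B')(R) = Mul(Rational(-31, 2), R) (Function('B')(R) = Mul(Rational(-1, 6), Mul(93, R)) = Mul(Rational(-31, 2), R))
h = Rational(225, 4) (h = Pow(Add(Rational(-1, 2), -7), 2) = Pow(Rational(-15, 2), 2) = Rational(225, 4) ≈ 56.250)
Function('A')(j) = Rational(164, 75) (Function('A')(j) = Mul(123, Pow(Rational(225, 4), -1)) = Mul(123, Rational(4, 225)) = Rational(164, 75))
Mul(Add(-13898, Function('A')(-15)), Pow(Add(49605, Function('B')(216)), -1)) = Mul(Add(-13898, Rational(164, 75)), Pow(Add(49605, Mul(Rational(-31, 2), 216)), -1)) = Mul(Rational(-1042186, 75), Pow(Add(49605, -3348), -1)) = Mul(Rational(-1042186, 75), Pow(46257, -1)) = Mul(Rational(-1042186, 75), Rational(1, 46257)) = Rational(-1042186, 3469275)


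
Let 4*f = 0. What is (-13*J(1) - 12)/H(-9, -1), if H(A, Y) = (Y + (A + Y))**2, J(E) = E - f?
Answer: -25/121 ≈ -0.20661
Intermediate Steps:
f = 0 (f = (1/4)*0 = 0)
J(E) = E (J(E) = E - 1*0 = E + 0 = E)
H(A, Y) = (A + 2*Y)**2
(-13*J(1) - 12)/H(-9, -1) = (-13*1 - 12)/((-9 + 2*(-1))**2) = (-13 - 12)/((-9 - 2)**2) = -25/((-11)**2) = -25/121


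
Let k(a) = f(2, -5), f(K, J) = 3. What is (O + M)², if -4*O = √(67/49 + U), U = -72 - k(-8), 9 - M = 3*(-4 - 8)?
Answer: (630 - I*√902)²/196 ≈ 2020.4 - 193.07*I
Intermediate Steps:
k(a) = 3
M = 45 (M = 9 - 3*(-4 - 8) = 9 - 3*(-12) = 9 - 1*(-36) = 9 + 36 = 45)
U = -75 (U = -72 - 1*3 = -72 - 3 = -75)
O = -I*√902/14 (O = -√(67/49 - 75)/4 = -I*√902/14 ≈ -2.1452*I)
(O + M)² = (-I*√902/14 + 45)² = (45 - I*√902/14)²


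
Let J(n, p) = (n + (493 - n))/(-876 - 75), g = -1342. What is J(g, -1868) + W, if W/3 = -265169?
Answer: -756527650/951 ≈ -7.9551e+5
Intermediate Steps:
W = -795507 (W = 3*(-265169) = -795507)
J(n, p) = -493/951 (J(n, p) = 493/(-951) = 493*(-1/951) = -493/951)
J(g, -1868) + W = -493/951 - 795507 = -756527650/951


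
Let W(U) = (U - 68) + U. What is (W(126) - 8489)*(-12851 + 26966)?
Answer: -117225075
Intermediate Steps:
W(U) = -68 + 2*U (W(U) = (-68 + U) + U = -68 + 2*U)
(W(126) - 8489)*(-12851 + 26966) = ((-68 + 2*126) - 8489)*(-12851 + 26966) = ((-68 + 252) - 8489)*14115 = (184 - 8489)*14115 = -8305*14115 = -117225075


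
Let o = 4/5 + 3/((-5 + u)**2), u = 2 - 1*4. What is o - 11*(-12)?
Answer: 32551/245 ≈ 132.86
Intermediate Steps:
u = -2 (u = 2 - 4 = -2)
o = 211/245 (o = 4/5 + 3/((-5 - 2)**2) = 4*(1/5) + 3/((-7)**2) = 4/5 + 3/49 = 211/245 ≈ 0.86122)
o - 11*(-12) = 211/245 - 11*(-12) = 211/245 + 132 = 32551/245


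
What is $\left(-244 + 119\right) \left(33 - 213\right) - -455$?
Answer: $22955$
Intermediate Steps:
$\left(-244 + 119\right) \left(33 - 213\right) - -455 = \left(-125\right) \left(-180\right) + 455 = 22500 + 455 = 22955$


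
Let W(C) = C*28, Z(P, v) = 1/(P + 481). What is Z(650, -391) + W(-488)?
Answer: -15453983/1131 ≈ -13664.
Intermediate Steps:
Z(P, v) = 1/(481 + P)
W(C) = 28*C
Z(650, -391) + W(-488) = 1/(481 + 650) + 28*(-488) = 1/1131 - 13664 = -15453983/1131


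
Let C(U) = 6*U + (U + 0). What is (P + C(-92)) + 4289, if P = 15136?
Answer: 18781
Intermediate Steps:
C(U) = 7*U (C(U) = 6*U + U = 7*U)
(P + C(-92)) + 4289 = (15136 + 7*(-92)) + 4289 = (15136 - 644) + 4289 = 14492 + 4289 = 18781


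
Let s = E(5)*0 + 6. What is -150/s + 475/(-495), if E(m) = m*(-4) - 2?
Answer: -2570/99 ≈ -25.960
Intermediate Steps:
E(m) = -2 - 4*m (E(m) = -4*m - 2 = -2 - 4*m)
s = 6 (s = (-2 - 4*5)*0 + 6 = (-2 - 20)*0 + 6 = -22*0 + 6 = 0 + 6 = 6)
-150/s + 475/(-495) = -150/6 + 475/(-495) = -150*⅙ + 475*(-1/495) = -25 - 95/99 = -2570/99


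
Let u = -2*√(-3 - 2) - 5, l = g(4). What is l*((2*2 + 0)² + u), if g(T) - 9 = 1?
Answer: 110 - 20*I*√5 ≈ 110.0 - 44.721*I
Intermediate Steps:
g(T) = 10 (g(T) = 9 + 1 = 10)
l = 10
u = -5 - 2*I*√5 (u = -2*I*√5 - 5 = -5 - 2*I*√5 ≈ -5.0 - 4.4721*I)
l*((2*2 + 0)² + u) = 10*((2*2 + 0)² + (-5 - 2*I*√5)) = 10*((4 + 0)² + (-5 - 2*I*√5)) = 10*(4² + (-5 - 2*I*√5)) = 10*(16 + (-5 - 2*I*√5)) = 10*(11 - 2*I*√5) = 110 - 20*I*√5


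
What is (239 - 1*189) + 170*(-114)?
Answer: -19330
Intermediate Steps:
(239 - 1*189) + 170*(-114) = (239 - 189) - 19380 = 50 - 19380 = -19330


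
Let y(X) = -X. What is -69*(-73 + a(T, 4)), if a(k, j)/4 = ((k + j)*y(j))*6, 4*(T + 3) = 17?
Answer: 39813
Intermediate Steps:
T = 5/4 (T = -3 + (¼)*17 = -3 + 17/4 = 5/4 ≈ 1.2500)
a(k, j) = -24*j*(j + k) (a(k, j) = 4*(((k + j)*(-j))*6) = 4*(((j + k)*(-j))*6) = 4*(-j*(j + k)*6) = 4*(-6*j*(j + k)) = -24*j*(j + k))
-69*(-73 + a(T, 4)) = -69*(-73 - 24*4*(4 + 5/4)) = -69*(-73 - 24*4*21/4) = -69*(-73 - 504) = -69*(-577) = 39813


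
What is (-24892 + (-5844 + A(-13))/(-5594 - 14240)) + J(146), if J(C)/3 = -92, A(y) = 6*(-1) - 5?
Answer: -499176257/19834 ≈ -25168.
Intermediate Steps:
A(y) = -11 (A(y) = -6 - 5 = -11)
J(C) = -276 (J(C) = 3*(-92) = -276)
(-24892 + (-5844 + A(-13))/(-5594 - 14240)) + J(146) = (-24892 + (-5844 - 11)/(-5594 - 14240)) - 276 = (-24892 - 5855/(-19834)) - 276 = (-24892 - 5855*(-1/19834)) - 276 = (-24892 + 5855/19834) - 276 = -493702073/19834 - 276 = -499176257/19834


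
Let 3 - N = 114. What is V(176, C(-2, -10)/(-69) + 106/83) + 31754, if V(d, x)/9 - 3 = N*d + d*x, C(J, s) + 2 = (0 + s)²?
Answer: -275411047/1909 ≈ -1.4427e+5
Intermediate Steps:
C(J, s) = -2 + s² (C(J, s) = -2 + (0 + s)² = -2 + s²)
N = -111 (N = 3 - 1*114 = 3 - 114 = -111)
V(d, x) = 27 - 999*d + 9*d*x (V(d, x) = 27 + 9*(-111*d + d*x) = 27 + (-999*d + 9*d*x) = 27 - 999*d + 9*d*x)
V(176, C(-2, -10)/(-69) + 106/83) + 31754 = (27 - 999*176 + 9*176*((-2 + (-10)²)/(-69) + 106/83)) + 31754 = (27 - 175824 + 9*176*((-2 + 100)*(-1/69) + 106*(1/83))) + 31754 = (27 - 175824 + 9*176*(98*(-1/69) + 106/83)) + 31754 = (27 - 175824 + 9*176*(-98/69 + 106/83)) + 31754 = (27 - 175824 + 9*176*(-820/5727)) + 31754 = (27 - 175824 - 432960/1909) + 31754 = -336029433/1909 + 31754 = -275411047/1909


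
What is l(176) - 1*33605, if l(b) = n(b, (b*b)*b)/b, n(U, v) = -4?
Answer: -1478621/44 ≈ -33605.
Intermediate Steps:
l(b) = -4/b
l(176) - 1*33605 = -4/176 - 1*33605 = -4*1/176 - 33605 = -1/44 - 33605 = -1478621/44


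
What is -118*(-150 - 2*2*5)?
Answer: 20060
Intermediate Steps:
-118*(-150 - 2*2*5) = -118*(-150 - 4*5) = -118*(-150 - 20) = -118*(-170) = 20060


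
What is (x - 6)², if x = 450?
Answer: 197136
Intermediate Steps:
(x - 6)² = (450 - 6)² = 444² = 197136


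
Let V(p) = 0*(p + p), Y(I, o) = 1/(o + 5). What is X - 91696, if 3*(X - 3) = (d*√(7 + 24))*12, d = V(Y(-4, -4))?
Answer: -91693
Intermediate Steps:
Y(I, o) = 1/(5 + o)
V(p) = 0 (V(p) = 0*(2*p) = 0)
d = 0
X = 3 (X = 3 + ((0*√(7 + 24))*12)/3 = 3 + ((0*√31)*12)/3 = 3 + (0*12)/3 = 3 + (⅓)*0 = 3 + 0 = 3)
X - 91696 = 3 - 91696 = -91693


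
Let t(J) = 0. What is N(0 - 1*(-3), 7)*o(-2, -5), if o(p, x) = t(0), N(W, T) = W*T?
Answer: 0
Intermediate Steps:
N(W, T) = T*W
o(p, x) = 0
N(0 - 1*(-3), 7)*o(-2, -5) = (7*(0 - 1*(-3)))*0 = (7*(0 + 3))*0 = (7*3)*0 = 21*0 = 0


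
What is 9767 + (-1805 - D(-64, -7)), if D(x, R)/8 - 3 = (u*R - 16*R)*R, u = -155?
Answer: 74970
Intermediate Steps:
D(x, R) = 24 - 1368*R² (D(x, R) = 24 + 8*((-155*R - 16*R)*R) = 24 + 8*((-171*R)*R) = 24 + 8*(-171*R²) = 24 - 1368*R²)
9767 + (-1805 - D(-64, -7)) = 9767 + (-1805 - (24 - 1368*(-7)²)) = 9767 + (-1805 - (24 - 1368*49)) = 9767 + (-1805 - (24 - 67032)) = 9767 + (-1805 - 1*(-67008)) = 9767 + (-1805 + 67008) = 9767 + 65203 = 74970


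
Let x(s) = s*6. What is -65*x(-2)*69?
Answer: 53820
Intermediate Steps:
x(s) = 6*s
-65*x(-2)*69 = -390*(-2)*69 = -65*(-12)*69 = 780*69 = 53820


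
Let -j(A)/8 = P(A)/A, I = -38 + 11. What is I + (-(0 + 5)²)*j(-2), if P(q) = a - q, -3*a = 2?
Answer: -481/3 ≈ -160.33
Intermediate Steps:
a = -⅔ (a = -⅓*2 = -⅔ ≈ -0.66667)
P(q) = -⅔ - q
I = -27
j(A) = -8*(-⅔ - A)/A
I + (-(0 + 5)²)*j(-2) = -27 + (-(0 + 5)²)*(8 + (16/3)/(-2)) = -27 + (-1*5²)*(8 + (16/3)*(-½)) = -27 + (-1*25)*(8 - 8/3) = -27 - 25*16/3 = -27 - 400/3 = -481/3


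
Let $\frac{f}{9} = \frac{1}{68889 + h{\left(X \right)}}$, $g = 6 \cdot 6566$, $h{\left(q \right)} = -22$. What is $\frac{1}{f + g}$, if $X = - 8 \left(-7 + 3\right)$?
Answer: $\frac{68867}{2713084341} \approx 2.5383 \cdot 10^{-5}$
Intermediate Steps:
$X = 32$ ($X = \left(-8\right) \left(-4\right) = 32$)
$g = 39396$
$f = \frac{9}{68867}$ ($f = \frac{9}{68889 - 22} = \frac{9}{68867} \approx 0.00013069$)
$\frac{1}{f + g} = \frac{1}{\frac{9}{68867} + 39396} = \frac{1}{\frac{2713084341}{68867}} = \frac{68867}{2713084341}$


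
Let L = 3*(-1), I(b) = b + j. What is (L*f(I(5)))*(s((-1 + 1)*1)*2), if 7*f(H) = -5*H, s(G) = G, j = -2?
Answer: 0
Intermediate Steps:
I(b) = -2 + b (I(b) = b - 2 = -2 + b)
f(H) = -5*H/7 (f(H) = (-5*H)/7 = -5*H/7)
L = -3
(L*f(I(5)))*(s((-1 + 1)*1)*2) = (-(-15)*(-2 + 5)/7)*(((-1 + 1)*1)*2) = (-(-15)*3/7)*((0*1)*2) = (-3*(-15/7))*(0*2) = (45/7)*0 = 0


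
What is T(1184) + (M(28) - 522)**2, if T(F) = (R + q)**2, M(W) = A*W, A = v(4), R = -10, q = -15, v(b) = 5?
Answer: 146549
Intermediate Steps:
A = 5
M(W) = 5*W
T(F) = 625 (T(F) = (-10 - 15)**2 = (-25)**2 = 625)
T(1184) + (M(28) - 522)**2 = 625 + (5*28 - 522)**2 = 625 + (140 - 522)**2 = 625 + (-382)**2 = 625 + 145924 = 146549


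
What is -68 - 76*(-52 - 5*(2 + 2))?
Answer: 5404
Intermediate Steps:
-68 - 76*(-52 - 5*(2 + 2)) = -68 - 76*(-52 - 5*4) = -68 - 76*(-52 - 20) = -68 - 76*(-72) = -68 + 5472 = 5404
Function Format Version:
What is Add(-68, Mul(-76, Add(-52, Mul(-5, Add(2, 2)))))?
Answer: 5404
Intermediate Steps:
Add(-68, Mul(-76, Add(-52, Mul(-5, Add(2, 2))))) = Add(-68, Mul(-76, Add(-52, Mul(-5, 4)))) = Add(-68, Mul(-76, Add(-52, -20))) = Add(-68, Mul(-76, -72)) = Add(-68, 5472) = 5404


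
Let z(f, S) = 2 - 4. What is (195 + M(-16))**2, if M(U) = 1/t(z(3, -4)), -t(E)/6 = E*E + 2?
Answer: 49266361/1296 ≈ 38014.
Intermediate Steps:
z(f, S) = -2
t(E) = -12 - 6*E**2 (t(E) = -6*(E*E + 2) = -6*(E**2 + 2) = -6*(2 + E**2) = -12 - 6*E**2)
M(U) = -1/36 (M(U) = 1/(-12 - 6*(-2)**2) = 1/(-12 - 6*4) = 1/(-12 - 24) = 1/(-36) = -1/36)
(195 + M(-16))**2 = (195 - 1/36)**2 = (7019/36)**2 = 49266361/1296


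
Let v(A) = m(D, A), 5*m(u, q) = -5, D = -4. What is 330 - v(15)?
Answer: 331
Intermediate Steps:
m(u, q) = -1 (m(u, q) = (⅕)*(-5) = -1)
v(A) = -1
330 - v(15) = 330 - 1*(-1) = 330 + 1 = 331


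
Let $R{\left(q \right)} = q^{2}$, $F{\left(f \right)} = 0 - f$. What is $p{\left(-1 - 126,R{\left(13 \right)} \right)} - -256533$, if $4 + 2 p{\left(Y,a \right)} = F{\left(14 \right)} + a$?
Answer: $\frac{513217}{2} \approx 2.5661 \cdot 10^{5}$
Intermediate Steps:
$F{\left(f \right)} = - f$
$p{\left(Y,a \right)} = -9 + \frac{a}{2}$ ($p{\left(Y,a \right)} = -2 + \frac{\left(-1\right) 14 + a}{2} = -2 + \frac{-14 + a}{2} = -2 + \left(-7 + \frac{a}{2}\right) = -9 + \frac{a}{2}$)
$p{\left(-1 - 126,R{\left(13 \right)} \right)} - -256533 = \left(-9 + \frac{13^{2}}{2}\right) - -256533 = \left(-9 + \frac{1}{2} \cdot 169\right) + 256533 = \left(-9 + \frac{169}{2}\right) + 256533 = \frac{151}{2} + 256533 = \frac{513217}{2}$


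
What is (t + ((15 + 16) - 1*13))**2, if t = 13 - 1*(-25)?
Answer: 3136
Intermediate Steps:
t = 38 (t = 13 + 25 = 38)
(t + ((15 + 16) - 1*13))**2 = (38 + ((15 + 16) - 1*13))**2 = (38 + (31 - 13))**2 = (38 + 18)**2 = 56**2 = 3136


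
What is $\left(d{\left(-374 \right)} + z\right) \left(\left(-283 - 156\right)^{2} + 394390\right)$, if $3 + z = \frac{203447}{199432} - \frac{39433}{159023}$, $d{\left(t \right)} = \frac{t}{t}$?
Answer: $- \frac{22862102132749817}{31714274936} \approx -7.2088 \cdot 10^{5}$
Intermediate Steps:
$d{\left(t \right)} = 1$
$z = - \frac{70654274583}{31714274936}$ ($z = -3 + \left(\frac{203447}{199432} - \frac{39433}{159023}\right) = -3 + \frac{24488550225}{31714274936} = - \frac{70654274583}{31714274936} \approx -2.2278$)
$\left(d{\left(-374 \right)} + z\right) \left(\left(-283 - 156\right)^{2} + 394390\right) = \left(1 - \frac{70654274583}{31714274936}\right) \left(\left(-283 - 156\right)^{2} + 394390\right) = - \frac{38939999647 \left(\left(-439\right)^{2} + 394390\right)}{31714274936} = - \frac{38939999647 \left(192721 + 394390\right)}{31714274936} = \left(- \frac{38939999647}{31714274936}\right) 587111 = - \frac{22862102132749817}{31714274936}$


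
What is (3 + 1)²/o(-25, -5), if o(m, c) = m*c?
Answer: 16/125 ≈ 0.12800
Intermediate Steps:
o(m, c) = c*m
(3 + 1)²/o(-25, -5) = (3 + 1)²/((-5*(-25))) = 4²/125 = 16*(1/125) = 16/125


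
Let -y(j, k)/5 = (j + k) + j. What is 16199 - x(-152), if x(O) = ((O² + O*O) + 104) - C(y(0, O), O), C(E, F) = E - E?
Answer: -30113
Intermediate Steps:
y(j, k) = -10*j - 5*k (y(j, k) = -5*((j + k) + j) = -5*(k + 2*j) = -10*j - 5*k)
C(E, F) = 0
x(O) = 104 + 2*O² (x(O) = ((O² + O*O) + 104) - 1*0 = ((O² + O²) + 104) + 0 = (2*O² + 104) + 0 = (104 + 2*O²) + 0 = 104 + 2*O²)
16199 - x(-152) = 16199 - (104 + 2*(-152)²) = 16199 - (104 + 2*23104) = 16199 - (104 + 46208) = 16199 - 1*46312 = 16199 - 46312 = -30113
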